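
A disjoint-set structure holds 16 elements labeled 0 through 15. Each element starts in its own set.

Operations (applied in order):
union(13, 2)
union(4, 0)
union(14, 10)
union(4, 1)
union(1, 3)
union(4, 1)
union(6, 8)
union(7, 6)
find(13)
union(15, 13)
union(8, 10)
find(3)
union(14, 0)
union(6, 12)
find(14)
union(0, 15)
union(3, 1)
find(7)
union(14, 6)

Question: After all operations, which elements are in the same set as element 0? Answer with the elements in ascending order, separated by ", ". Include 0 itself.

Answer: 0, 1, 2, 3, 4, 6, 7, 8, 10, 12, 13, 14, 15

Derivation:
Step 1: union(13, 2) -> merged; set of 13 now {2, 13}
Step 2: union(4, 0) -> merged; set of 4 now {0, 4}
Step 3: union(14, 10) -> merged; set of 14 now {10, 14}
Step 4: union(4, 1) -> merged; set of 4 now {0, 1, 4}
Step 5: union(1, 3) -> merged; set of 1 now {0, 1, 3, 4}
Step 6: union(4, 1) -> already same set; set of 4 now {0, 1, 3, 4}
Step 7: union(6, 8) -> merged; set of 6 now {6, 8}
Step 8: union(7, 6) -> merged; set of 7 now {6, 7, 8}
Step 9: find(13) -> no change; set of 13 is {2, 13}
Step 10: union(15, 13) -> merged; set of 15 now {2, 13, 15}
Step 11: union(8, 10) -> merged; set of 8 now {6, 7, 8, 10, 14}
Step 12: find(3) -> no change; set of 3 is {0, 1, 3, 4}
Step 13: union(14, 0) -> merged; set of 14 now {0, 1, 3, 4, 6, 7, 8, 10, 14}
Step 14: union(6, 12) -> merged; set of 6 now {0, 1, 3, 4, 6, 7, 8, 10, 12, 14}
Step 15: find(14) -> no change; set of 14 is {0, 1, 3, 4, 6, 7, 8, 10, 12, 14}
Step 16: union(0, 15) -> merged; set of 0 now {0, 1, 2, 3, 4, 6, 7, 8, 10, 12, 13, 14, 15}
Step 17: union(3, 1) -> already same set; set of 3 now {0, 1, 2, 3, 4, 6, 7, 8, 10, 12, 13, 14, 15}
Step 18: find(7) -> no change; set of 7 is {0, 1, 2, 3, 4, 6, 7, 8, 10, 12, 13, 14, 15}
Step 19: union(14, 6) -> already same set; set of 14 now {0, 1, 2, 3, 4, 6, 7, 8, 10, 12, 13, 14, 15}
Component of 0: {0, 1, 2, 3, 4, 6, 7, 8, 10, 12, 13, 14, 15}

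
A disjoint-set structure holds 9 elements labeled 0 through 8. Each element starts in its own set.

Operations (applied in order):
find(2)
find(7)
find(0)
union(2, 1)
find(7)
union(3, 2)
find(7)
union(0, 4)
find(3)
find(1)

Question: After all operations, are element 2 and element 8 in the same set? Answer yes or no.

Step 1: find(2) -> no change; set of 2 is {2}
Step 2: find(7) -> no change; set of 7 is {7}
Step 3: find(0) -> no change; set of 0 is {0}
Step 4: union(2, 1) -> merged; set of 2 now {1, 2}
Step 5: find(7) -> no change; set of 7 is {7}
Step 6: union(3, 2) -> merged; set of 3 now {1, 2, 3}
Step 7: find(7) -> no change; set of 7 is {7}
Step 8: union(0, 4) -> merged; set of 0 now {0, 4}
Step 9: find(3) -> no change; set of 3 is {1, 2, 3}
Step 10: find(1) -> no change; set of 1 is {1, 2, 3}
Set of 2: {1, 2, 3}; 8 is not a member.

Answer: no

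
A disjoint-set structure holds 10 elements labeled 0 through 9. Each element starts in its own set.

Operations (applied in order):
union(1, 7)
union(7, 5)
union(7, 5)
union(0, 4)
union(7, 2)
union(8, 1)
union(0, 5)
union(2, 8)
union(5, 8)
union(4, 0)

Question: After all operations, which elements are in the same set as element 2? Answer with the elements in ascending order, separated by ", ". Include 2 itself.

Step 1: union(1, 7) -> merged; set of 1 now {1, 7}
Step 2: union(7, 5) -> merged; set of 7 now {1, 5, 7}
Step 3: union(7, 5) -> already same set; set of 7 now {1, 5, 7}
Step 4: union(0, 4) -> merged; set of 0 now {0, 4}
Step 5: union(7, 2) -> merged; set of 7 now {1, 2, 5, 7}
Step 6: union(8, 1) -> merged; set of 8 now {1, 2, 5, 7, 8}
Step 7: union(0, 5) -> merged; set of 0 now {0, 1, 2, 4, 5, 7, 8}
Step 8: union(2, 8) -> already same set; set of 2 now {0, 1, 2, 4, 5, 7, 8}
Step 9: union(5, 8) -> already same set; set of 5 now {0, 1, 2, 4, 5, 7, 8}
Step 10: union(4, 0) -> already same set; set of 4 now {0, 1, 2, 4, 5, 7, 8}
Component of 2: {0, 1, 2, 4, 5, 7, 8}

Answer: 0, 1, 2, 4, 5, 7, 8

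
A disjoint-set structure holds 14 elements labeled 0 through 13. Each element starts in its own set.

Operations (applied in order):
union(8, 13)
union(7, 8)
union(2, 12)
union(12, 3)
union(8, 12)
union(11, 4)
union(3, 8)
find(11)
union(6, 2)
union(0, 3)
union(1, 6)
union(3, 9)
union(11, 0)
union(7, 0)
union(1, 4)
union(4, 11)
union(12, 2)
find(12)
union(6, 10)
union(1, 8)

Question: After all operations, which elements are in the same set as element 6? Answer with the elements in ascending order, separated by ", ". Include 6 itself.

Answer: 0, 1, 2, 3, 4, 6, 7, 8, 9, 10, 11, 12, 13

Derivation:
Step 1: union(8, 13) -> merged; set of 8 now {8, 13}
Step 2: union(7, 8) -> merged; set of 7 now {7, 8, 13}
Step 3: union(2, 12) -> merged; set of 2 now {2, 12}
Step 4: union(12, 3) -> merged; set of 12 now {2, 3, 12}
Step 5: union(8, 12) -> merged; set of 8 now {2, 3, 7, 8, 12, 13}
Step 6: union(11, 4) -> merged; set of 11 now {4, 11}
Step 7: union(3, 8) -> already same set; set of 3 now {2, 3, 7, 8, 12, 13}
Step 8: find(11) -> no change; set of 11 is {4, 11}
Step 9: union(6, 2) -> merged; set of 6 now {2, 3, 6, 7, 8, 12, 13}
Step 10: union(0, 3) -> merged; set of 0 now {0, 2, 3, 6, 7, 8, 12, 13}
Step 11: union(1, 6) -> merged; set of 1 now {0, 1, 2, 3, 6, 7, 8, 12, 13}
Step 12: union(3, 9) -> merged; set of 3 now {0, 1, 2, 3, 6, 7, 8, 9, 12, 13}
Step 13: union(11, 0) -> merged; set of 11 now {0, 1, 2, 3, 4, 6, 7, 8, 9, 11, 12, 13}
Step 14: union(7, 0) -> already same set; set of 7 now {0, 1, 2, 3, 4, 6, 7, 8, 9, 11, 12, 13}
Step 15: union(1, 4) -> already same set; set of 1 now {0, 1, 2, 3, 4, 6, 7, 8, 9, 11, 12, 13}
Step 16: union(4, 11) -> already same set; set of 4 now {0, 1, 2, 3, 4, 6, 7, 8, 9, 11, 12, 13}
Step 17: union(12, 2) -> already same set; set of 12 now {0, 1, 2, 3, 4, 6, 7, 8, 9, 11, 12, 13}
Step 18: find(12) -> no change; set of 12 is {0, 1, 2, 3, 4, 6, 7, 8, 9, 11, 12, 13}
Step 19: union(6, 10) -> merged; set of 6 now {0, 1, 2, 3, 4, 6, 7, 8, 9, 10, 11, 12, 13}
Step 20: union(1, 8) -> already same set; set of 1 now {0, 1, 2, 3, 4, 6, 7, 8, 9, 10, 11, 12, 13}
Component of 6: {0, 1, 2, 3, 4, 6, 7, 8, 9, 10, 11, 12, 13}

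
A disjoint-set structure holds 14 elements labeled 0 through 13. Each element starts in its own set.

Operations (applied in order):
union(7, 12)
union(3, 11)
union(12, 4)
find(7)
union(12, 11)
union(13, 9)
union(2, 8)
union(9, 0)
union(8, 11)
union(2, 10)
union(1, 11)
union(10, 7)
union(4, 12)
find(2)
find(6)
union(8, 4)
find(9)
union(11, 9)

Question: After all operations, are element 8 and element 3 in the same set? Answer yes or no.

Step 1: union(7, 12) -> merged; set of 7 now {7, 12}
Step 2: union(3, 11) -> merged; set of 3 now {3, 11}
Step 3: union(12, 4) -> merged; set of 12 now {4, 7, 12}
Step 4: find(7) -> no change; set of 7 is {4, 7, 12}
Step 5: union(12, 11) -> merged; set of 12 now {3, 4, 7, 11, 12}
Step 6: union(13, 9) -> merged; set of 13 now {9, 13}
Step 7: union(2, 8) -> merged; set of 2 now {2, 8}
Step 8: union(9, 0) -> merged; set of 9 now {0, 9, 13}
Step 9: union(8, 11) -> merged; set of 8 now {2, 3, 4, 7, 8, 11, 12}
Step 10: union(2, 10) -> merged; set of 2 now {2, 3, 4, 7, 8, 10, 11, 12}
Step 11: union(1, 11) -> merged; set of 1 now {1, 2, 3, 4, 7, 8, 10, 11, 12}
Step 12: union(10, 7) -> already same set; set of 10 now {1, 2, 3, 4, 7, 8, 10, 11, 12}
Step 13: union(4, 12) -> already same set; set of 4 now {1, 2, 3, 4, 7, 8, 10, 11, 12}
Step 14: find(2) -> no change; set of 2 is {1, 2, 3, 4, 7, 8, 10, 11, 12}
Step 15: find(6) -> no change; set of 6 is {6}
Step 16: union(8, 4) -> already same set; set of 8 now {1, 2, 3, 4, 7, 8, 10, 11, 12}
Step 17: find(9) -> no change; set of 9 is {0, 9, 13}
Step 18: union(11, 9) -> merged; set of 11 now {0, 1, 2, 3, 4, 7, 8, 9, 10, 11, 12, 13}
Set of 8: {0, 1, 2, 3, 4, 7, 8, 9, 10, 11, 12, 13}; 3 is a member.

Answer: yes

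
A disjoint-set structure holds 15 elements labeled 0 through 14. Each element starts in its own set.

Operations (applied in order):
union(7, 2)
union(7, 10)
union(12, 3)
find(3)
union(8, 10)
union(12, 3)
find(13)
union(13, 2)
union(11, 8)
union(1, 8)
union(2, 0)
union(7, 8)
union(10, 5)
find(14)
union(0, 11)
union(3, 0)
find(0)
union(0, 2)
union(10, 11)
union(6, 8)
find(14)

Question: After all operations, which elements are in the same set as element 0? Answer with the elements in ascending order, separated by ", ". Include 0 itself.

Step 1: union(7, 2) -> merged; set of 7 now {2, 7}
Step 2: union(7, 10) -> merged; set of 7 now {2, 7, 10}
Step 3: union(12, 3) -> merged; set of 12 now {3, 12}
Step 4: find(3) -> no change; set of 3 is {3, 12}
Step 5: union(8, 10) -> merged; set of 8 now {2, 7, 8, 10}
Step 6: union(12, 3) -> already same set; set of 12 now {3, 12}
Step 7: find(13) -> no change; set of 13 is {13}
Step 8: union(13, 2) -> merged; set of 13 now {2, 7, 8, 10, 13}
Step 9: union(11, 8) -> merged; set of 11 now {2, 7, 8, 10, 11, 13}
Step 10: union(1, 8) -> merged; set of 1 now {1, 2, 7, 8, 10, 11, 13}
Step 11: union(2, 0) -> merged; set of 2 now {0, 1, 2, 7, 8, 10, 11, 13}
Step 12: union(7, 8) -> already same set; set of 7 now {0, 1, 2, 7, 8, 10, 11, 13}
Step 13: union(10, 5) -> merged; set of 10 now {0, 1, 2, 5, 7, 8, 10, 11, 13}
Step 14: find(14) -> no change; set of 14 is {14}
Step 15: union(0, 11) -> already same set; set of 0 now {0, 1, 2, 5, 7, 8, 10, 11, 13}
Step 16: union(3, 0) -> merged; set of 3 now {0, 1, 2, 3, 5, 7, 8, 10, 11, 12, 13}
Step 17: find(0) -> no change; set of 0 is {0, 1, 2, 3, 5, 7, 8, 10, 11, 12, 13}
Step 18: union(0, 2) -> already same set; set of 0 now {0, 1, 2, 3, 5, 7, 8, 10, 11, 12, 13}
Step 19: union(10, 11) -> already same set; set of 10 now {0, 1, 2, 3, 5, 7, 8, 10, 11, 12, 13}
Step 20: union(6, 8) -> merged; set of 6 now {0, 1, 2, 3, 5, 6, 7, 8, 10, 11, 12, 13}
Step 21: find(14) -> no change; set of 14 is {14}
Component of 0: {0, 1, 2, 3, 5, 6, 7, 8, 10, 11, 12, 13}

Answer: 0, 1, 2, 3, 5, 6, 7, 8, 10, 11, 12, 13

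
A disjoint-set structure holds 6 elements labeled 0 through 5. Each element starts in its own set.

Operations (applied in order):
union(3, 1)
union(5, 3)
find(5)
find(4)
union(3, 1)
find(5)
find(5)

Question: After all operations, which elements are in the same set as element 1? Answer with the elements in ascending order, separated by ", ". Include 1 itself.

Step 1: union(3, 1) -> merged; set of 3 now {1, 3}
Step 2: union(5, 3) -> merged; set of 5 now {1, 3, 5}
Step 3: find(5) -> no change; set of 5 is {1, 3, 5}
Step 4: find(4) -> no change; set of 4 is {4}
Step 5: union(3, 1) -> already same set; set of 3 now {1, 3, 5}
Step 6: find(5) -> no change; set of 5 is {1, 3, 5}
Step 7: find(5) -> no change; set of 5 is {1, 3, 5}
Component of 1: {1, 3, 5}

Answer: 1, 3, 5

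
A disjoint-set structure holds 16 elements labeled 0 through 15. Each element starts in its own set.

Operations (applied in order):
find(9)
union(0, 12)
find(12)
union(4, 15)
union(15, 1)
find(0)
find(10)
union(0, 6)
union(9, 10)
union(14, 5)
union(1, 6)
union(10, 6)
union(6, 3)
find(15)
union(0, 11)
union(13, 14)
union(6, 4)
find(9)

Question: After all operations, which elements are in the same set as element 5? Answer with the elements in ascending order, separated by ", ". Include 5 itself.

Step 1: find(9) -> no change; set of 9 is {9}
Step 2: union(0, 12) -> merged; set of 0 now {0, 12}
Step 3: find(12) -> no change; set of 12 is {0, 12}
Step 4: union(4, 15) -> merged; set of 4 now {4, 15}
Step 5: union(15, 1) -> merged; set of 15 now {1, 4, 15}
Step 6: find(0) -> no change; set of 0 is {0, 12}
Step 7: find(10) -> no change; set of 10 is {10}
Step 8: union(0, 6) -> merged; set of 0 now {0, 6, 12}
Step 9: union(9, 10) -> merged; set of 9 now {9, 10}
Step 10: union(14, 5) -> merged; set of 14 now {5, 14}
Step 11: union(1, 6) -> merged; set of 1 now {0, 1, 4, 6, 12, 15}
Step 12: union(10, 6) -> merged; set of 10 now {0, 1, 4, 6, 9, 10, 12, 15}
Step 13: union(6, 3) -> merged; set of 6 now {0, 1, 3, 4, 6, 9, 10, 12, 15}
Step 14: find(15) -> no change; set of 15 is {0, 1, 3, 4, 6, 9, 10, 12, 15}
Step 15: union(0, 11) -> merged; set of 0 now {0, 1, 3, 4, 6, 9, 10, 11, 12, 15}
Step 16: union(13, 14) -> merged; set of 13 now {5, 13, 14}
Step 17: union(6, 4) -> already same set; set of 6 now {0, 1, 3, 4, 6, 9, 10, 11, 12, 15}
Step 18: find(9) -> no change; set of 9 is {0, 1, 3, 4, 6, 9, 10, 11, 12, 15}
Component of 5: {5, 13, 14}

Answer: 5, 13, 14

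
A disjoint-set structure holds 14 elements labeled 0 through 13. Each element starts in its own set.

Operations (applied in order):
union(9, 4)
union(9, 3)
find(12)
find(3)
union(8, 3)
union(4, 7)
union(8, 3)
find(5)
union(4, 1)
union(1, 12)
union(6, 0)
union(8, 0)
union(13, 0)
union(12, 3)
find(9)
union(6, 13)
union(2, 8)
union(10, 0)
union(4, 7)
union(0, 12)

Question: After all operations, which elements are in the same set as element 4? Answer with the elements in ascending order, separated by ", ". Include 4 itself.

Answer: 0, 1, 2, 3, 4, 6, 7, 8, 9, 10, 12, 13

Derivation:
Step 1: union(9, 4) -> merged; set of 9 now {4, 9}
Step 2: union(9, 3) -> merged; set of 9 now {3, 4, 9}
Step 3: find(12) -> no change; set of 12 is {12}
Step 4: find(3) -> no change; set of 3 is {3, 4, 9}
Step 5: union(8, 3) -> merged; set of 8 now {3, 4, 8, 9}
Step 6: union(4, 7) -> merged; set of 4 now {3, 4, 7, 8, 9}
Step 7: union(8, 3) -> already same set; set of 8 now {3, 4, 7, 8, 9}
Step 8: find(5) -> no change; set of 5 is {5}
Step 9: union(4, 1) -> merged; set of 4 now {1, 3, 4, 7, 8, 9}
Step 10: union(1, 12) -> merged; set of 1 now {1, 3, 4, 7, 8, 9, 12}
Step 11: union(6, 0) -> merged; set of 6 now {0, 6}
Step 12: union(8, 0) -> merged; set of 8 now {0, 1, 3, 4, 6, 7, 8, 9, 12}
Step 13: union(13, 0) -> merged; set of 13 now {0, 1, 3, 4, 6, 7, 8, 9, 12, 13}
Step 14: union(12, 3) -> already same set; set of 12 now {0, 1, 3, 4, 6, 7, 8, 9, 12, 13}
Step 15: find(9) -> no change; set of 9 is {0, 1, 3, 4, 6, 7, 8, 9, 12, 13}
Step 16: union(6, 13) -> already same set; set of 6 now {0, 1, 3, 4, 6, 7, 8, 9, 12, 13}
Step 17: union(2, 8) -> merged; set of 2 now {0, 1, 2, 3, 4, 6, 7, 8, 9, 12, 13}
Step 18: union(10, 0) -> merged; set of 10 now {0, 1, 2, 3, 4, 6, 7, 8, 9, 10, 12, 13}
Step 19: union(4, 7) -> already same set; set of 4 now {0, 1, 2, 3, 4, 6, 7, 8, 9, 10, 12, 13}
Step 20: union(0, 12) -> already same set; set of 0 now {0, 1, 2, 3, 4, 6, 7, 8, 9, 10, 12, 13}
Component of 4: {0, 1, 2, 3, 4, 6, 7, 8, 9, 10, 12, 13}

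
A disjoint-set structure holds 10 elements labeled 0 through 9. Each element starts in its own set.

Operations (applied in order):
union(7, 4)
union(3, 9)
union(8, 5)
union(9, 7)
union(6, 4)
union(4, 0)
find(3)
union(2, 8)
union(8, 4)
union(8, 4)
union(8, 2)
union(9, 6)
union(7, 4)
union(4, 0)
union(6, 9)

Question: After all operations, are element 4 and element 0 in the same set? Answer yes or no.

Answer: yes

Derivation:
Step 1: union(7, 4) -> merged; set of 7 now {4, 7}
Step 2: union(3, 9) -> merged; set of 3 now {3, 9}
Step 3: union(8, 5) -> merged; set of 8 now {5, 8}
Step 4: union(9, 7) -> merged; set of 9 now {3, 4, 7, 9}
Step 5: union(6, 4) -> merged; set of 6 now {3, 4, 6, 7, 9}
Step 6: union(4, 0) -> merged; set of 4 now {0, 3, 4, 6, 7, 9}
Step 7: find(3) -> no change; set of 3 is {0, 3, 4, 6, 7, 9}
Step 8: union(2, 8) -> merged; set of 2 now {2, 5, 8}
Step 9: union(8, 4) -> merged; set of 8 now {0, 2, 3, 4, 5, 6, 7, 8, 9}
Step 10: union(8, 4) -> already same set; set of 8 now {0, 2, 3, 4, 5, 6, 7, 8, 9}
Step 11: union(8, 2) -> already same set; set of 8 now {0, 2, 3, 4, 5, 6, 7, 8, 9}
Step 12: union(9, 6) -> already same set; set of 9 now {0, 2, 3, 4, 5, 6, 7, 8, 9}
Step 13: union(7, 4) -> already same set; set of 7 now {0, 2, 3, 4, 5, 6, 7, 8, 9}
Step 14: union(4, 0) -> already same set; set of 4 now {0, 2, 3, 4, 5, 6, 7, 8, 9}
Step 15: union(6, 9) -> already same set; set of 6 now {0, 2, 3, 4, 5, 6, 7, 8, 9}
Set of 4: {0, 2, 3, 4, 5, 6, 7, 8, 9}; 0 is a member.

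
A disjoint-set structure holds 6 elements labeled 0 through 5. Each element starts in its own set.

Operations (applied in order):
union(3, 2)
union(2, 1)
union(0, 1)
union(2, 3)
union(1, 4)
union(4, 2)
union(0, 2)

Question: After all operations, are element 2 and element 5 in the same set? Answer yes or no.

Answer: no

Derivation:
Step 1: union(3, 2) -> merged; set of 3 now {2, 3}
Step 2: union(2, 1) -> merged; set of 2 now {1, 2, 3}
Step 3: union(0, 1) -> merged; set of 0 now {0, 1, 2, 3}
Step 4: union(2, 3) -> already same set; set of 2 now {0, 1, 2, 3}
Step 5: union(1, 4) -> merged; set of 1 now {0, 1, 2, 3, 4}
Step 6: union(4, 2) -> already same set; set of 4 now {0, 1, 2, 3, 4}
Step 7: union(0, 2) -> already same set; set of 0 now {0, 1, 2, 3, 4}
Set of 2: {0, 1, 2, 3, 4}; 5 is not a member.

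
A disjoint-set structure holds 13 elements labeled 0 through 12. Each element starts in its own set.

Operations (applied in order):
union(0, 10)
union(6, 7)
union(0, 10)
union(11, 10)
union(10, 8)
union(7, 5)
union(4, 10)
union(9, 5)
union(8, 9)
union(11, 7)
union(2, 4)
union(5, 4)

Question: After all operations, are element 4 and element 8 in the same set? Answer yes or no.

Answer: yes

Derivation:
Step 1: union(0, 10) -> merged; set of 0 now {0, 10}
Step 2: union(6, 7) -> merged; set of 6 now {6, 7}
Step 3: union(0, 10) -> already same set; set of 0 now {0, 10}
Step 4: union(11, 10) -> merged; set of 11 now {0, 10, 11}
Step 5: union(10, 8) -> merged; set of 10 now {0, 8, 10, 11}
Step 6: union(7, 5) -> merged; set of 7 now {5, 6, 7}
Step 7: union(4, 10) -> merged; set of 4 now {0, 4, 8, 10, 11}
Step 8: union(9, 5) -> merged; set of 9 now {5, 6, 7, 9}
Step 9: union(8, 9) -> merged; set of 8 now {0, 4, 5, 6, 7, 8, 9, 10, 11}
Step 10: union(11, 7) -> already same set; set of 11 now {0, 4, 5, 6, 7, 8, 9, 10, 11}
Step 11: union(2, 4) -> merged; set of 2 now {0, 2, 4, 5, 6, 7, 8, 9, 10, 11}
Step 12: union(5, 4) -> already same set; set of 5 now {0, 2, 4, 5, 6, 7, 8, 9, 10, 11}
Set of 4: {0, 2, 4, 5, 6, 7, 8, 9, 10, 11}; 8 is a member.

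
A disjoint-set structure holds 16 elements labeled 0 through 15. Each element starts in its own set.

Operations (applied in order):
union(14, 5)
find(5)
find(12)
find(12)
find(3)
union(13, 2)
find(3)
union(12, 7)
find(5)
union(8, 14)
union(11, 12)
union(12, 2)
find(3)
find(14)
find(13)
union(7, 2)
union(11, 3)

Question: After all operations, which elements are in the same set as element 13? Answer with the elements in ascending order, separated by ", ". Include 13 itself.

Step 1: union(14, 5) -> merged; set of 14 now {5, 14}
Step 2: find(5) -> no change; set of 5 is {5, 14}
Step 3: find(12) -> no change; set of 12 is {12}
Step 4: find(12) -> no change; set of 12 is {12}
Step 5: find(3) -> no change; set of 3 is {3}
Step 6: union(13, 2) -> merged; set of 13 now {2, 13}
Step 7: find(3) -> no change; set of 3 is {3}
Step 8: union(12, 7) -> merged; set of 12 now {7, 12}
Step 9: find(5) -> no change; set of 5 is {5, 14}
Step 10: union(8, 14) -> merged; set of 8 now {5, 8, 14}
Step 11: union(11, 12) -> merged; set of 11 now {7, 11, 12}
Step 12: union(12, 2) -> merged; set of 12 now {2, 7, 11, 12, 13}
Step 13: find(3) -> no change; set of 3 is {3}
Step 14: find(14) -> no change; set of 14 is {5, 8, 14}
Step 15: find(13) -> no change; set of 13 is {2, 7, 11, 12, 13}
Step 16: union(7, 2) -> already same set; set of 7 now {2, 7, 11, 12, 13}
Step 17: union(11, 3) -> merged; set of 11 now {2, 3, 7, 11, 12, 13}
Component of 13: {2, 3, 7, 11, 12, 13}

Answer: 2, 3, 7, 11, 12, 13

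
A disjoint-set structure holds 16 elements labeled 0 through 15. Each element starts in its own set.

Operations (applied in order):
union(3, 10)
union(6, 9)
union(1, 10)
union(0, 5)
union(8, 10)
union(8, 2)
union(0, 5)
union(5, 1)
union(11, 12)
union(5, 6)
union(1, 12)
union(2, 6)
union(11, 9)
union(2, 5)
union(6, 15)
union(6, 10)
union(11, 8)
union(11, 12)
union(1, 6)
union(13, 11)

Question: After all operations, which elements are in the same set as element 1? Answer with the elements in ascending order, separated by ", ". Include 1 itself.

Answer: 0, 1, 2, 3, 5, 6, 8, 9, 10, 11, 12, 13, 15

Derivation:
Step 1: union(3, 10) -> merged; set of 3 now {3, 10}
Step 2: union(6, 9) -> merged; set of 6 now {6, 9}
Step 3: union(1, 10) -> merged; set of 1 now {1, 3, 10}
Step 4: union(0, 5) -> merged; set of 0 now {0, 5}
Step 5: union(8, 10) -> merged; set of 8 now {1, 3, 8, 10}
Step 6: union(8, 2) -> merged; set of 8 now {1, 2, 3, 8, 10}
Step 7: union(0, 5) -> already same set; set of 0 now {0, 5}
Step 8: union(5, 1) -> merged; set of 5 now {0, 1, 2, 3, 5, 8, 10}
Step 9: union(11, 12) -> merged; set of 11 now {11, 12}
Step 10: union(5, 6) -> merged; set of 5 now {0, 1, 2, 3, 5, 6, 8, 9, 10}
Step 11: union(1, 12) -> merged; set of 1 now {0, 1, 2, 3, 5, 6, 8, 9, 10, 11, 12}
Step 12: union(2, 6) -> already same set; set of 2 now {0, 1, 2, 3, 5, 6, 8, 9, 10, 11, 12}
Step 13: union(11, 9) -> already same set; set of 11 now {0, 1, 2, 3, 5, 6, 8, 9, 10, 11, 12}
Step 14: union(2, 5) -> already same set; set of 2 now {0, 1, 2, 3, 5, 6, 8, 9, 10, 11, 12}
Step 15: union(6, 15) -> merged; set of 6 now {0, 1, 2, 3, 5, 6, 8, 9, 10, 11, 12, 15}
Step 16: union(6, 10) -> already same set; set of 6 now {0, 1, 2, 3, 5, 6, 8, 9, 10, 11, 12, 15}
Step 17: union(11, 8) -> already same set; set of 11 now {0, 1, 2, 3, 5, 6, 8, 9, 10, 11, 12, 15}
Step 18: union(11, 12) -> already same set; set of 11 now {0, 1, 2, 3, 5, 6, 8, 9, 10, 11, 12, 15}
Step 19: union(1, 6) -> already same set; set of 1 now {0, 1, 2, 3, 5, 6, 8, 9, 10, 11, 12, 15}
Step 20: union(13, 11) -> merged; set of 13 now {0, 1, 2, 3, 5, 6, 8, 9, 10, 11, 12, 13, 15}
Component of 1: {0, 1, 2, 3, 5, 6, 8, 9, 10, 11, 12, 13, 15}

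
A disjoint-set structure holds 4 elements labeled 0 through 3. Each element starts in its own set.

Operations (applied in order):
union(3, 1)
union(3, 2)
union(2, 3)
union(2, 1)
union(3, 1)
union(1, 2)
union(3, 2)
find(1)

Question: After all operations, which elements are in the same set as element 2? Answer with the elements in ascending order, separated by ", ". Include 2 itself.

Answer: 1, 2, 3

Derivation:
Step 1: union(3, 1) -> merged; set of 3 now {1, 3}
Step 2: union(3, 2) -> merged; set of 3 now {1, 2, 3}
Step 3: union(2, 3) -> already same set; set of 2 now {1, 2, 3}
Step 4: union(2, 1) -> already same set; set of 2 now {1, 2, 3}
Step 5: union(3, 1) -> already same set; set of 3 now {1, 2, 3}
Step 6: union(1, 2) -> already same set; set of 1 now {1, 2, 3}
Step 7: union(3, 2) -> already same set; set of 3 now {1, 2, 3}
Step 8: find(1) -> no change; set of 1 is {1, 2, 3}
Component of 2: {1, 2, 3}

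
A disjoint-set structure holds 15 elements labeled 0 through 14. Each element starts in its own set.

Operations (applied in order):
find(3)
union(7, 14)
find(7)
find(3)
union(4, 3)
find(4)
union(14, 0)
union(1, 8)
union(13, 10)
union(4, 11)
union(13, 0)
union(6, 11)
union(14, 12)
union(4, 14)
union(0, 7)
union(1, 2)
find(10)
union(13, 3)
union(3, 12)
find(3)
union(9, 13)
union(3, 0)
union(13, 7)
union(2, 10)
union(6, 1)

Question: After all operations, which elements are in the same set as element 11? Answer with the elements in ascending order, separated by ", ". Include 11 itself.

Answer: 0, 1, 2, 3, 4, 6, 7, 8, 9, 10, 11, 12, 13, 14

Derivation:
Step 1: find(3) -> no change; set of 3 is {3}
Step 2: union(7, 14) -> merged; set of 7 now {7, 14}
Step 3: find(7) -> no change; set of 7 is {7, 14}
Step 4: find(3) -> no change; set of 3 is {3}
Step 5: union(4, 3) -> merged; set of 4 now {3, 4}
Step 6: find(4) -> no change; set of 4 is {3, 4}
Step 7: union(14, 0) -> merged; set of 14 now {0, 7, 14}
Step 8: union(1, 8) -> merged; set of 1 now {1, 8}
Step 9: union(13, 10) -> merged; set of 13 now {10, 13}
Step 10: union(4, 11) -> merged; set of 4 now {3, 4, 11}
Step 11: union(13, 0) -> merged; set of 13 now {0, 7, 10, 13, 14}
Step 12: union(6, 11) -> merged; set of 6 now {3, 4, 6, 11}
Step 13: union(14, 12) -> merged; set of 14 now {0, 7, 10, 12, 13, 14}
Step 14: union(4, 14) -> merged; set of 4 now {0, 3, 4, 6, 7, 10, 11, 12, 13, 14}
Step 15: union(0, 7) -> already same set; set of 0 now {0, 3, 4, 6, 7, 10, 11, 12, 13, 14}
Step 16: union(1, 2) -> merged; set of 1 now {1, 2, 8}
Step 17: find(10) -> no change; set of 10 is {0, 3, 4, 6, 7, 10, 11, 12, 13, 14}
Step 18: union(13, 3) -> already same set; set of 13 now {0, 3, 4, 6, 7, 10, 11, 12, 13, 14}
Step 19: union(3, 12) -> already same set; set of 3 now {0, 3, 4, 6, 7, 10, 11, 12, 13, 14}
Step 20: find(3) -> no change; set of 3 is {0, 3, 4, 6, 7, 10, 11, 12, 13, 14}
Step 21: union(9, 13) -> merged; set of 9 now {0, 3, 4, 6, 7, 9, 10, 11, 12, 13, 14}
Step 22: union(3, 0) -> already same set; set of 3 now {0, 3, 4, 6, 7, 9, 10, 11, 12, 13, 14}
Step 23: union(13, 7) -> already same set; set of 13 now {0, 3, 4, 6, 7, 9, 10, 11, 12, 13, 14}
Step 24: union(2, 10) -> merged; set of 2 now {0, 1, 2, 3, 4, 6, 7, 8, 9, 10, 11, 12, 13, 14}
Step 25: union(6, 1) -> already same set; set of 6 now {0, 1, 2, 3, 4, 6, 7, 8, 9, 10, 11, 12, 13, 14}
Component of 11: {0, 1, 2, 3, 4, 6, 7, 8, 9, 10, 11, 12, 13, 14}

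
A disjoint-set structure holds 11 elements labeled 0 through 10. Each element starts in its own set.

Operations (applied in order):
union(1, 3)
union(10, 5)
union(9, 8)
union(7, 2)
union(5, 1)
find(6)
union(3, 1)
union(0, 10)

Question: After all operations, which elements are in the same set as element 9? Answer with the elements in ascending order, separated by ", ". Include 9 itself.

Step 1: union(1, 3) -> merged; set of 1 now {1, 3}
Step 2: union(10, 5) -> merged; set of 10 now {5, 10}
Step 3: union(9, 8) -> merged; set of 9 now {8, 9}
Step 4: union(7, 2) -> merged; set of 7 now {2, 7}
Step 5: union(5, 1) -> merged; set of 5 now {1, 3, 5, 10}
Step 6: find(6) -> no change; set of 6 is {6}
Step 7: union(3, 1) -> already same set; set of 3 now {1, 3, 5, 10}
Step 8: union(0, 10) -> merged; set of 0 now {0, 1, 3, 5, 10}
Component of 9: {8, 9}

Answer: 8, 9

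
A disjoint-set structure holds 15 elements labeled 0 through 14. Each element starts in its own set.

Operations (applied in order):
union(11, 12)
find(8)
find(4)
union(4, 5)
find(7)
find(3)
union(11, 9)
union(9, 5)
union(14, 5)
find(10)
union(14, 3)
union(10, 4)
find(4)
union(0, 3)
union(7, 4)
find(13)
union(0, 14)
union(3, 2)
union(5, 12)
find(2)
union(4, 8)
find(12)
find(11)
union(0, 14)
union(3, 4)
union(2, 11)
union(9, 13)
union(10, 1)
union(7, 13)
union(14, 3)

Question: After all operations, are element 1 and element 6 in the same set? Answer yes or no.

Answer: no

Derivation:
Step 1: union(11, 12) -> merged; set of 11 now {11, 12}
Step 2: find(8) -> no change; set of 8 is {8}
Step 3: find(4) -> no change; set of 4 is {4}
Step 4: union(4, 5) -> merged; set of 4 now {4, 5}
Step 5: find(7) -> no change; set of 7 is {7}
Step 6: find(3) -> no change; set of 3 is {3}
Step 7: union(11, 9) -> merged; set of 11 now {9, 11, 12}
Step 8: union(9, 5) -> merged; set of 9 now {4, 5, 9, 11, 12}
Step 9: union(14, 5) -> merged; set of 14 now {4, 5, 9, 11, 12, 14}
Step 10: find(10) -> no change; set of 10 is {10}
Step 11: union(14, 3) -> merged; set of 14 now {3, 4, 5, 9, 11, 12, 14}
Step 12: union(10, 4) -> merged; set of 10 now {3, 4, 5, 9, 10, 11, 12, 14}
Step 13: find(4) -> no change; set of 4 is {3, 4, 5, 9, 10, 11, 12, 14}
Step 14: union(0, 3) -> merged; set of 0 now {0, 3, 4, 5, 9, 10, 11, 12, 14}
Step 15: union(7, 4) -> merged; set of 7 now {0, 3, 4, 5, 7, 9, 10, 11, 12, 14}
Step 16: find(13) -> no change; set of 13 is {13}
Step 17: union(0, 14) -> already same set; set of 0 now {0, 3, 4, 5, 7, 9, 10, 11, 12, 14}
Step 18: union(3, 2) -> merged; set of 3 now {0, 2, 3, 4, 5, 7, 9, 10, 11, 12, 14}
Step 19: union(5, 12) -> already same set; set of 5 now {0, 2, 3, 4, 5, 7, 9, 10, 11, 12, 14}
Step 20: find(2) -> no change; set of 2 is {0, 2, 3, 4, 5, 7, 9, 10, 11, 12, 14}
Step 21: union(4, 8) -> merged; set of 4 now {0, 2, 3, 4, 5, 7, 8, 9, 10, 11, 12, 14}
Step 22: find(12) -> no change; set of 12 is {0, 2, 3, 4, 5, 7, 8, 9, 10, 11, 12, 14}
Step 23: find(11) -> no change; set of 11 is {0, 2, 3, 4, 5, 7, 8, 9, 10, 11, 12, 14}
Step 24: union(0, 14) -> already same set; set of 0 now {0, 2, 3, 4, 5, 7, 8, 9, 10, 11, 12, 14}
Step 25: union(3, 4) -> already same set; set of 3 now {0, 2, 3, 4, 5, 7, 8, 9, 10, 11, 12, 14}
Step 26: union(2, 11) -> already same set; set of 2 now {0, 2, 3, 4, 5, 7, 8, 9, 10, 11, 12, 14}
Step 27: union(9, 13) -> merged; set of 9 now {0, 2, 3, 4, 5, 7, 8, 9, 10, 11, 12, 13, 14}
Step 28: union(10, 1) -> merged; set of 10 now {0, 1, 2, 3, 4, 5, 7, 8, 9, 10, 11, 12, 13, 14}
Step 29: union(7, 13) -> already same set; set of 7 now {0, 1, 2, 3, 4, 5, 7, 8, 9, 10, 11, 12, 13, 14}
Step 30: union(14, 3) -> already same set; set of 14 now {0, 1, 2, 3, 4, 5, 7, 8, 9, 10, 11, 12, 13, 14}
Set of 1: {0, 1, 2, 3, 4, 5, 7, 8, 9, 10, 11, 12, 13, 14}; 6 is not a member.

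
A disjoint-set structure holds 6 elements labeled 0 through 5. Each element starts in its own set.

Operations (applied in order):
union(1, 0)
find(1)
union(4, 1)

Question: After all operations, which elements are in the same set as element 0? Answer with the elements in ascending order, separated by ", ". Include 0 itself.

Step 1: union(1, 0) -> merged; set of 1 now {0, 1}
Step 2: find(1) -> no change; set of 1 is {0, 1}
Step 3: union(4, 1) -> merged; set of 4 now {0, 1, 4}
Component of 0: {0, 1, 4}

Answer: 0, 1, 4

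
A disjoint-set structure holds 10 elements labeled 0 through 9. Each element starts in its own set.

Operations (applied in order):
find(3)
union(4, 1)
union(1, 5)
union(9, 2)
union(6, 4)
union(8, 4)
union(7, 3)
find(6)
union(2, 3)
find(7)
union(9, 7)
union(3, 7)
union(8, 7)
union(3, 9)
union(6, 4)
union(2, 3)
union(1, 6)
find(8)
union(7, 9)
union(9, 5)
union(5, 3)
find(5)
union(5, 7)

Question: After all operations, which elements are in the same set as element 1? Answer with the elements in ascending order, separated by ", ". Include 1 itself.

Step 1: find(3) -> no change; set of 3 is {3}
Step 2: union(4, 1) -> merged; set of 4 now {1, 4}
Step 3: union(1, 5) -> merged; set of 1 now {1, 4, 5}
Step 4: union(9, 2) -> merged; set of 9 now {2, 9}
Step 5: union(6, 4) -> merged; set of 6 now {1, 4, 5, 6}
Step 6: union(8, 4) -> merged; set of 8 now {1, 4, 5, 6, 8}
Step 7: union(7, 3) -> merged; set of 7 now {3, 7}
Step 8: find(6) -> no change; set of 6 is {1, 4, 5, 6, 8}
Step 9: union(2, 3) -> merged; set of 2 now {2, 3, 7, 9}
Step 10: find(7) -> no change; set of 7 is {2, 3, 7, 9}
Step 11: union(9, 7) -> already same set; set of 9 now {2, 3, 7, 9}
Step 12: union(3, 7) -> already same set; set of 3 now {2, 3, 7, 9}
Step 13: union(8, 7) -> merged; set of 8 now {1, 2, 3, 4, 5, 6, 7, 8, 9}
Step 14: union(3, 9) -> already same set; set of 3 now {1, 2, 3, 4, 5, 6, 7, 8, 9}
Step 15: union(6, 4) -> already same set; set of 6 now {1, 2, 3, 4, 5, 6, 7, 8, 9}
Step 16: union(2, 3) -> already same set; set of 2 now {1, 2, 3, 4, 5, 6, 7, 8, 9}
Step 17: union(1, 6) -> already same set; set of 1 now {1, 2, 3, 4, 5, 6, 7, 8, 9}
Step 18: find(8) -> no change; set of 8 is {1, 2, 3, 4, 5, 6, 7, 8, 9}
Step 19: union(7, 9) -> already same set; set of 7 now {1, 2, 3, 4, 5, 6, 7, 8, 9}
Step 20: union(9, 5) -> already same set; set of 9 now {1, 2, 3, 4, 5, 6, 7, 8, 9}
Step 21: union(5, 3) -> already same set; set of 5 now {1, 2, 3, 4, 5, 6, 7, 8, 9}
Step 22: find(5) -> no change; set of 5 is {1, 2, 3, 4, 5, 6, 7, 8, 9}
Step 23: union(5, 7) -> already same set; set of 5 now {1, 2, 3, 4, 5, 6, 7, 8, 9}
Component of 1: {1, 2, 3, 4, 5, 6, 7, 8, 9}

Answer: 1, 2, 3, 4, 5, 6, 7, 8, 9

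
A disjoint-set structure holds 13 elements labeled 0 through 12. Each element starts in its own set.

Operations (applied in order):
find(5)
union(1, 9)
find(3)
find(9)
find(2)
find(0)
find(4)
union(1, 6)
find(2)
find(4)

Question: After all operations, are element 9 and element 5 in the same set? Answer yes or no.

Answer: no

Derivation:
Step 1: find(5) -> no change; set of 5 is {5}
Step 2: union(1, 9) -> merged; set of 1 now {1, 9}
Step 3: find(3) -> no change; set of 3 is {3}
Step 4: find(9) -> no change; set of 9 is {1, 9}
Step 5: find(2) -> no change; set of 2 is {2}
Step 6: find(0) -> no change; set of 0 is {0}
Step 7: find(4) -> no change; set of 4 is {4}
Step 8: union(1, 6) -> merged; set of 1 now {1, 6, 9}
Step 9: find(2) -> no change; set of 2 is {2}
Step 10: find(4) -> no change; set of 4 is {4}
Set of 9: {1, 6, 9}; 5 is not a member.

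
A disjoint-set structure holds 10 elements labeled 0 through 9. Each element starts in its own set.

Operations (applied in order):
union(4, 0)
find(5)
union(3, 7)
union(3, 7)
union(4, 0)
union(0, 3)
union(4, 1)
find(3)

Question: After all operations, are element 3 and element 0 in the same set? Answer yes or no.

Answer: yes

Derivation:
Step 1: union(4, 0) -> merged; set of 4 now {0, 4}
Step 2: find(5) -> no change; set of 5 is {5}
Step 3: union(3, 7) -> merged; set of 3 now {3, 7}
Step 4: union(3, 7) -> already same set; set of 3 now {3, 7}
Step 5: union(4, 0) -> already same set; set of 4 now {0, 4}
Step 6: union(0, 3) -> merged; set of 0 now {0, 3, 4, 7}
Step 7: union(4, 1) -> merged; set of 4 now {0, 1, 3, 4, 7}
Step 8: find(3) -> no change; set of 3 is {0, 1, 3, 4, 7}
Set of 3: {0, 1, 3, 4, 7}; 0 is a member.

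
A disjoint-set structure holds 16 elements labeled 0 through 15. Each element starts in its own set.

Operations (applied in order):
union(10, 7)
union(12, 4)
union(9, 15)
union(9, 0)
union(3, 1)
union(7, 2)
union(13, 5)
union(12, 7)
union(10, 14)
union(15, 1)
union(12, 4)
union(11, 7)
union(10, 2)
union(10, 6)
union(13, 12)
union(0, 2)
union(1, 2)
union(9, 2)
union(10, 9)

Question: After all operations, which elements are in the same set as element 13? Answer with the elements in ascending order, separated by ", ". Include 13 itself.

Step 1: union(10, 7) -> merged; set of 10 now {7, 10}
Step 2: union(12, 4) -> merged; set of 12 now {4, 12}
Step 3: union(9, 15) -> merged; set of 9 now {9, 15}
Step 4: union(9, 0) -> merged; set of 9 now {0, 9, 15}
Step 5: union(3, 1) -> merged; set of 3 now {1, 3}
Step 6: union(7, 2) -> merged; set of 7 now {2, 7, 10}
Step 7: union(13, 5) -> merged; set of 13 now {5, 13}
Step 8: union(12, 7) -> merged; set of 12 now {2, 4, 7, 10, 12}
Step 9: union(10, 14) -> merged; set of 10 now {2, 4, 7, 10, 12, 14}
Step 10: union(15, 1) -> merged; set of 15 now {0, 1, 3, 9, 15}
Step 11: union(12, 4) -> already same set; set of 12 now {2, 4, 7, 10, 12, 14}
Step 12: union(11, 7) -> merged; set of 11 now {2, 4, 7, 10, 11, 12, 14}
Step 13: union(10, 2) -> already same set; set of 10 now {2, 4, 7, 10, 11, 12, 14}
Step 14: union(10, 6) -> merged; set of 10 now {2, 4, 6, 7, 10, 11, 12, 14}
Step 15: union(13, 12) -> merged; set of 13 now {2, 4, 5, 6, 7, 10, 11, 12, 13, 14}
Step 16: union(0, 2) -> merged; set of 0 now {0, 1, 2, 3, 4, 5, 6, 7, 9, 10, 11, 12, 13, 14, 15}
Step 17: union(1, 2) -> already same set; set of 1 now {0, 1, 2, 3, 4, 5, 6, 7, 9, 10, 11, 12, 13, 14, 15}
Step 18: union(9, 2) -> already same set; set of 9 now {0, 1, 2, 3, 4, 5, 6, 7, 9, 10, 11, 12, 13, 14, 15}
Step 19: union(10, 9) -> already same set; set of 10 now {0, 1, 2, 3, 4, 5, 6, 7, 9, 10, 11, 12, 13, 14, 15}
Component of 13: {0, 1, 2, 3, 4, 5, 6, 7, 9, 10, 11, 12, 13, 14, 15}

Answer: 0, 1, 2, 3, 4, 5, 6, 7, 9, 10, 11, 12, 13, 14, 15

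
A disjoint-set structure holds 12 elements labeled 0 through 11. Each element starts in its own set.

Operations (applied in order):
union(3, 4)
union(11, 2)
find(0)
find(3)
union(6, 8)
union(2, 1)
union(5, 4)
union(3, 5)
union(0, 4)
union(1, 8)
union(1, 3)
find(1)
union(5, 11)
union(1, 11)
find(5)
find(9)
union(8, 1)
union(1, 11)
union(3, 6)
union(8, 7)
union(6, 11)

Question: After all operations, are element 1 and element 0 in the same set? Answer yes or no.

Answer: yes

Derivation:
Step 1: union(3, 4) -> merged; set of 3 now {3, 4}
Step 2: union(11, 2) -> merged; set of 11 now {2, 11}
Step 3: find(0) -> no change; set of 0 is {0}
Step 4: find(3) -> no change; set of 3 is {3, 4}
Step 5: union(6, 8) -> merged; set of 6 now {6, 8}
Step 6: union(2, 1) -> merged; set of 2 now {1, 2, 11}
Step 7: union(5, 4) -> merged; set of 5 now {3, 4, 5}
Step 8: union(3, 5) -> already same set; set of 3 now {3, 4, 5}
Step 9: union(0, 4) -> merged; set of 0 now {0, 3, 4, 5}
Step 10: union(1, 8) -> merged; set of 1 now {1, 2, 6, 8, 11}
Step 11: union(1, 3) -> merged; set of 1 now {0, 1, 2, 3, 4, 5, 6, 8, 11}
Step 12: find(1) -> no change; set of 1 is {0, 1, 2, 3, 4, 5, 6, 8, 11}
Step 13: union(5, 11) -> already same set; set of 5 now {0, 1, 2, 3, 4, 5, 6, 8, 11}
Step 14: union(1, 11) -> already same set; set of 1 now {0, 1, 2, 3, 4, 5, 6, 8, 11}
Step 15: find(5) -> no change; set of 5 is {0, 1, 2, 3, 4, 5, 6, 8, 11}
Step 16: find(9) -> no change; set of 9 is {9}
Step 17: union(8, 1) -> already same set; set of 8 now {0, 1, 2, 3, 4, 5, 6, 8, 11}
Step 18: union(1, 11) -> already same set; set of 1 now {0, 1, 2, 3, 4, 5, 6, 8, 11}
Step 19: union(3, 6) -> already same set; set of 3 now {0, 1, 2, 3, 4, 5, 6, 8, 11}
Step 20: union(8, 7) -> merged; set of 8 now {0, 1, 2, 3, 4, 5, 6, 7, 8, 11}
Step 21: union(6, 11) -> already same set; set of 6 now {0, 1, 2, 3, 4, 5, 6, 7, 8, 11}
Set of 1: {0, 1, 2, 3, 4, 5, 6, 7, 8, 11}; 0 is a member.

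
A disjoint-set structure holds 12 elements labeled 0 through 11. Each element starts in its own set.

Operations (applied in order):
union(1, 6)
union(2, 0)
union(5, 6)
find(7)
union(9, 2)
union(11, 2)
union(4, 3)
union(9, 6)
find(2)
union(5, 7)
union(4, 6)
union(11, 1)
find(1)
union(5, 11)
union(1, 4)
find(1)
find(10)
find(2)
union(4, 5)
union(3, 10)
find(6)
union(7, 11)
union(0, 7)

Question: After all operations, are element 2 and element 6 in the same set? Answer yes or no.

Answer: yes

Derivation:
Step 1: union(1, 6) -> merged; set of 1 now {1, 6}
Step 2: union(2, 0) -> merged; set of 2 now {0, 2}
Step 3: union(5, 6) -> merged; set of 5 now {1, 5, 6}
Step 4: find(7) -> no change; set of 7 is {7}
Step 5: union(9, 2) -> merged; set of 9 now {0, 2, 9}
Step 6: union(11, 2) -> merged; set of 11 now {0, 2, 9, 11}
Step 7: union(4, 3) -> merged; set of 4 now {3, 4}
Step 8: union(9, 6) -> merged; set of 9 now {0, 1, 2, 5, 6, 9, 11}
Step 9: find(2) -> no change; set of 2 is {0, 1, 2, 5, 6, 9, 11}
Step 10: union(5, 7) -> merged; set of 5 now {0, 1, 2, 5, 6, 7, 9, 11}
Step 11: union(4, 6) -> merged; set of 4 now {0, 1, 2, 3, 4, 5, 6, 7, 9, 11}
Step 12: union(11, 1) -> already same set; set of 11 now {0, 1, 2, 3, 4, 5, 6, 7, 9, 11}
Step 13: find(1) -> no change; set of 1 is {0, 1, 2, 3, 4, 5, 6, 7, 9, 11}
Step 14: union(5, 11) -> already same set; set of 5 now {0, 1, 2, 3, 4, 5, 6, 7, 9, 11}
Step 15: union(1, 4) -> already same set; set of 1 now {0, 1, 2, 3, 4, 5, 6, 7, 9, 11}
Step 16: find(1) -> no change; set of 1 is {0, 1, 2, 3, 4, 5, 6, 7, 9, 11}
Step 17: find(10) -> no change; set of 10 is {10}
Step 18: find(2) -> no change; set of 2 is {0, 1, 2, 3, 4, 5, 6, 7, 9, 11}
Step 19: union(4, 5) -> already same set; set of 4 now {0, 1, 2, 3, 4, 5, 6, 7, 9, 11}
Step 20: union(3, 10) -> merged; set of 3 now {0, 1, 2, 3, 4, 5, 6, 7, 9, 10, 11}
Step 21: find(6) -> no change; set of 6 is {0, 1, 2, 3, 4, 5, 6, 7, 9, 10, 11}
Step 22: union(7, 11) -> already same set; set of 7 now {0, 1, 2, 3, 4, 5, 6, 7, 9, 10, 11}
Step 23: union(0, 7) -> already same set; set of 0 now {0, 1, 2, 3, 4, 5, 6, 7, 9, 10, 11}
Set of 2: {0, 1, 2, 3, 4, 5, 6, 7, 9, 10, 11}; 6 is a member.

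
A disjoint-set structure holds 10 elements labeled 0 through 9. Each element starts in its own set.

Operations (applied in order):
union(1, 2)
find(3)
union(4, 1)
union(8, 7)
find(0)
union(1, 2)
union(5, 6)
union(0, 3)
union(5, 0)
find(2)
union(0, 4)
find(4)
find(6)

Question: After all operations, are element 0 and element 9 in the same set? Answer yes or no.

Answer: no

Derivation:
Step 1: union(1, 2) -> merged; set of 1 now {1, 2}
Step 2: find(3) -> no change; set of 3 is {3}
Step 3: union(4, 1) -> merged; set of 4 now {1, 2, 4}
Step 4: union(8, 7) -> merged; set of 8 now {7, 8}
Step 5: find(0) -> no change; set of 0 is {0}
Step 6: union(1, 2) -> already same set; set of 1 now {1, 2, 4}
Step 7: union(5, 6) -> merged; set of 5 now {5, 6}
Step 8: union(0, 3) -> merged; set of 0 now {0, 3}
Step 9: union(5, 0) -> merged; set of 5 now {0, 3, 5, 6}
Step 10: find(2) -> no change; set of 2 is {1, 2, 4}
Step 11: union(0, 4) -> merged; set of 0 now {0, 1, 2, 3, 4, 5, 6}
Step 12: find(4) -> no change; set of 4 is {0, 1, 2, 3, 4, 5, 6}
Step 13: find(6) -> no change; set of 6 is {0, 1, 2, 3, 4, 5, 6}
Set of 0: {0, 1, 2, 3, 4, 5, 6}; 9 is not a member.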